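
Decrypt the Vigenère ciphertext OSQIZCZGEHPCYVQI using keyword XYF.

Repeat the key across the ciphertext: XYFXYFXYFXYFXYFX
O(14)−X(23): -9≡17 → R
S(18)−Y(24): -6≡20 → U
Q(16)−F(5): 11 → L
I(8)−X(23): -15≡11 → L
Z(25)−Y(24): 1 → B
C(2)−F(5): -3≡23 → X
Z(25)−X(23): 2 → C
G(6)−Y(24): -18≡8 → I
E(4)−F(5): -1≡25 → Z
H(7)−X(23): -16≡10 → K
P(15)−Y(24): -9≡17 → R
C(2)−F(5): -3≡23 → X
Y(24)−X(23): 1 → B
V(21)−Y(24): -3≡23 → X
Q(16)−F(5): 11 → L
I(8)−X(23): -15≡11 → L

RULLBXCIZKRXBXLL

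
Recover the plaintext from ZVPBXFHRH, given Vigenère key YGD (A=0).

Repeat the key across the ciphertext: YGDYGDYGD
Z(25)−Y(24): 1 → B
V(21)−G(6): 15 → P
P(15)−D(3): 12 → M
B(1)−Y(24): -23≡3 → D
X(23)−G(6): 17 → R
F(5)−D(3): 2 → C
H(7)−Y(24): -17≡9 → J
R(17)−G(6): 11 → L
H(7)−D(3): 4 → E

BPMDRCJLE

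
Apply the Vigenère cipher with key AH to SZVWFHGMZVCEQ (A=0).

Repeat the key across the message: AHAHAHAHAHAHA
S(18)+A(0): 18 → S
Z(25)+H(7): 32≡6 → G
V(21)+A(0): 21 → V
W(22)+H(7): 29≡3 → D
F(5)+A(0): 5 → F
H(7)+H(7): 14 → O
G(6)+A(0): 6 → G
M(12)+H(7): 19 → T
Z(25)+A(0): 25 → Z
V(21)+H(7): 28≡2 → C
C(2)+A(0): 2 → C
E(4)+H(7): 11 → L
Q(16)+A(0): 16 → Q

SGVDFOGTZCCLQ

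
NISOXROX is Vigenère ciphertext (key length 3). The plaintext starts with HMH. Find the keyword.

Subtract each crib letter from the matching ciphertext letter (mod 26):
N(13)−H(7)=6 → G
I(8)−M(12)=-4≡22 → W
S(18)−H(7)=11 → L

GWL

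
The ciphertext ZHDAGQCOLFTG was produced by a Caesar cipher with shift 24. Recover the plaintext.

Z(25): 25−24=1 → B
H(7): 7−24=-17≡9 → J
D(3): 3−24=-21≡5 → F
A(0): 0−24=-24≡2 → C
G(6): 6−24=-18≡8 → I
Q(16): 16−24=-8≡18 → S
C(2): 2−24=-22≡4 → E
O(14): 14−24=-10≡16 → Q
L(11): 11−24=-13≡13 → N
F(5): 5−24=-19≡7 → H
T(19): 19−24=-5≡21 → V
G(6): 6−24=-18≡8 → I

BJFCISEQNHVI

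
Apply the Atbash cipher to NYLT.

MBOG

N(13) → M(12)
Y(24) → B(1)
L(11) → O(14)
T(19) → G(6)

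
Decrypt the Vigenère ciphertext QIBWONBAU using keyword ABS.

QHJWNVBZC

Repeat the key across the ciphertext: ABSABSABS
Q(16)−A(0): 16 → Q
I(8)−B(1): 7 → H
B(1)−S(18): -17≡9 → J
W(22)−A(0): 22 → W
O(14)−B(1): 13 → N
N(13)−S(18): -5≡21 → V
B(1)−A(0): 1 → B
A(0)−B(1): -1≡25 → Z
U(20)−S(18): 2 → C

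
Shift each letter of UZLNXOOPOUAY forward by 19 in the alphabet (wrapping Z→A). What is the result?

U(20): 20+19=39≡13 → N
Z(25): 25+19=44≡18 → S
L(11): 11+19=30≡4 → E
N(13): 13+19=32≡6 → G
X(23): 23+19=42≡16 → Q
O(14): 14+19=33≡7 → H
O(14): 14+19=33≡7 → H
P(15): 15+19=34≡8 → I
O(14): 14+19=33≡7 → H
U(20): 20+19=39≡13 → N
A(0): 0+19=19 → T
Y(24): 24+19=43≡17 → R

NSEGQHHIHNTR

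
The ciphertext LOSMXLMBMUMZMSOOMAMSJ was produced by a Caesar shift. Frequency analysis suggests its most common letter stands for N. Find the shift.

The most frequent ciphertext letter is M (appears 7 times).
M is position 12; N is position 13.
Shift = -1≡25.

25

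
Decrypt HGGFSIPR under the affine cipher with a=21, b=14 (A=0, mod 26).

The inverse of 21 mod 26 is 5, since 21·5=105≡1. Apply D(y)=5·(y−14) mod 26:
H(7): 5·(7−14)=-35≡17 → R
G(6): 5·(6−14)=-40≡12 → M
G(6): 5·(6−14)=-40≡12 → M
F(5): 5·(5−14)=-45≡7 → H
S(18): 5·(18−14)=20 → U
I(8): 5·(8−14)=-30≡22 → W
P(15): 5·(15−14)=5 → F
R(17): 5·(17−14)=15 → P

RMMHUWFP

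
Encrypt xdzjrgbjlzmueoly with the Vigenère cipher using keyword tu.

Repeat the key across the message: tutututututututu
x(23)+t(19): 42≡16 → q
d(3)+u(20): 23 → x
z(25)+t(19): 44≡18 → s
j(9)+u(20): 29≡3 → d
r(17)+t(19): 36≡10 → k
g(6)+u(20): 26≡0 → a
b(1)+t(19): 20 → u
j(9)+u(20): 29≡3 → d
l(11)+t(19): 30≡4 → e
z(25)+u(20): 45≡19 → t
m(12)+t(19): 31≡5 → f
u(20)+u(20): 40≡14 → o
e(4)+t(19): 23 → x
o(14)+u(20): 34≡8 → i
l(11)+t(19): 30≡4 → e
y(24)+u(20): 44≡18 → s

qxsdkaudetfoxies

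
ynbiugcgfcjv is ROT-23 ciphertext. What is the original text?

y(24): 24−23=1 → b
n(13): 13−23=-10≡16 → q
b(1): 1−23=-22≡4 → e
i(8): 8−23=-15≡11 → l
u(20): 20−23=-3≡23 → x
g(6): 6−23=-17≡9 → j
c(2): 2−23=-21≡5 → f
g(6): 6−23=-17≡9 → j
f(5): 5−23=-18≡8 → i
c(2): 2−23=-21≡5 → f
j(9): 9−23=-14≡12 → m
v(21): 21−23=-2≡24 → y

bqelxjfjifmy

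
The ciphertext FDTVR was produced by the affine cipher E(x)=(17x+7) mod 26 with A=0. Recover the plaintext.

GMQKW

The inverse of 17 mod 26 is 23, since 17·23=391≡1. Apply D(y)=23·(y−7) mod 26:
F(5): 23·(5−7)=-46≡6 → G
D(3): 23·(3−7)=-92≡12 → M
T(19): 23·(19−7)=276≡16 → Q
V(21): 23·(21−7)=322≡10 → K
R(17): 23·(17−7)=230≡22 → W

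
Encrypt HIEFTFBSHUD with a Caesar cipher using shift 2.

H(7): 7+2=9 → J
I(8): 8+2=10 → K
E(4): 4+2=6 → G
F(5): 5+2=7 → H
T(19): 19+2=21 → V
F(5): 5+2=7 → H
B(1): 1+2=3 → D
S(18): 18+2=20 → U
H(7): 7+2=9 → J
U(20): 20+2=22 → W
D(3): 3+2=5 → F

JKGHVHDUJWF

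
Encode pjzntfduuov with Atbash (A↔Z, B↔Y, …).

kqamguwffle

p(15) → k(10)
j(9) → q(16)
z(25) → a(0)
n(13) → m(12)
t(19) → g(6)
f(5) → u(20)
d(3) → w(22)
u(20) → f(5)
u(20) → f(5)
o(14) → l(11)
v(21) → e(4)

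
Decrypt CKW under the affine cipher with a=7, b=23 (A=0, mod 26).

XNL

The inverse of 7 mod 26 is 15, since 7·15=105≡1. Apply D(y)=15·(y−23) mod 26:
C(2): 15·(2−23)=-315≡23 → X
K(10): 15·(10−23)=-195≡13 → N
W(22): 15·(22−23)=-15≡11 → L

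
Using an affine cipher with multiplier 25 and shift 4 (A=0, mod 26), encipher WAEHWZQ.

W(22): 25·22+4=554≡8 → I
A(0): 25·0+4=4 → E
E(4): 25·4+4=104≡0 → A
H(7): 25·7+4=179≡23 → X
W(22): 25·22+4=554≡8 → I
Z(25): 25·25+4=629≡5 → F
Q(16): 25·16+4=404≡14 → O

IEAXIFO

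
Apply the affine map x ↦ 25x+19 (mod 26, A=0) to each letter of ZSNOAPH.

Z(25): 25·25+19=644≡20 → U
S(18): 25·18+19=469≡1 → B
N(13): 25·13+19=344≡6 → G
O(14): 25·14+19=369≡5 → F
A(0): 25·0+19=19 → T
P(15): 25·15+19=394≡4 → E
H(7): 25·7+19=194≡12 → M

UBGFTEM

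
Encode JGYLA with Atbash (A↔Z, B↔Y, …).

J(9) → Q(16)
G(6) → T(19)
Y(24) → B(1)
L(11) → O(14)
A(0) → Z(25)

QTBOZ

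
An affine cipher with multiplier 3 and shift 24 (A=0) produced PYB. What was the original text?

XAB

The inverse of 3 mod 26 is 9, since 3·9=27≡1. Apply D(y)=9·(y−24) mod 26:
P(15): 9·(15−24)=-81≡23 → X
Y(24): 9·(24−24)=0 → A
B(1): 9·(1−24)=-207≡1 → B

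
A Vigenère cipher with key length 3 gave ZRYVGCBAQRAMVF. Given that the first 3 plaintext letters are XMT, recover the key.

Subtract each crib letter from the matching ciphertext letter (mod 26):
Z(25)−X(23)=2 → C
R(17)−M(12)=5 → F
Y(24)−T(19)=5 → F

CFF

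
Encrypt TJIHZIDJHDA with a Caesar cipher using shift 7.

AQPOGPKQOKH

T(19): 19+7=26≡0 → A
J(9): 9+7=16 → Q
I(8): 8+7=15 → P
H(7): 7+7=14 → O
Z(25): 25+7=32≡6 → G
I(8): 8+7=15 → P
D(3): 3+7=10 → K
J(9): 9+7=16 → Q
H(7): 7+7=14 → O
D(3): 3+7=10 → K
A(0): 0+7=7 → H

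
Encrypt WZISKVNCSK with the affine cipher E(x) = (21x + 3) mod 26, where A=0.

W(22): 21·22+3=465≡23 → X
Z(25): 21·25+3=528≡8 → I
I(8): 21·8+3=171≡15 → P
S(18): 21·18+3=381≡17 → R
K(10): 21·10+3=213≡5 → F
V(21): 21·21+3=444≡2 → C
N(13): 21·13+3=276≡16 → Q
C(2): 21·2+3=45≡19 → T
S(18): 21·18+3=381≡17 → R
K(10): 21·10+3=213≡5 → F

XIPRFCQTRF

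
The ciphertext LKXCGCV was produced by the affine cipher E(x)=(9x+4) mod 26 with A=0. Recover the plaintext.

VSFUGUZ

The inverse of 9 mod 26 is 3, since 9·3=27≡1. Apply D(y)=3·(y−4) mod 26:
L(11): 3·(11−4)=21 → V
K(10): 3·(10−4)=18 → S
X(23): 3·(23−4)=57≡5 → F
C(2): 3·(2−4)=-6≡20 → U
G(6): 3·(6−4)=6 → G
C(2): 3·(2−4)=-6≡20 → U
V(21): 3·(21−4)=51≡25 → Z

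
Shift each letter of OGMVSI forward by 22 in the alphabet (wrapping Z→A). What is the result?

KCIROE

O(14): 14+22=36≡10 → K
G(6): 6+22=28≡2 → C
M(12): 12+22=34≡8 → I
V(21): 21+22=43≡17 → R
S(18): 18+22=40≡14 → O
I(8): 8+22=30≡4 → E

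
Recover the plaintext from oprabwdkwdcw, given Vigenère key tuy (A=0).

vvthhykqykiy

Repeat the key across the ciphertext: tuytuytuytuy
o(14)−t(19): -5≡21 → v
p(15)−u(20): -5≡21 → v
r(17)−y(24): -7≡19 → t
a(0)−t(19): -19≡7 → h
b(1)−u(20): -19≡7 → h
w(22)−y(24): -2≡24 → y
d(3)−t(19): -16≡10 → k
k(10)−u(20): -10≡16 → q
w(22)−y(24): -2≡24 → y
d(3)−t(19): -16≡10 → k
c(2)−u(20): -18≡8 → i
w(22)−y(24): -2≡24 → y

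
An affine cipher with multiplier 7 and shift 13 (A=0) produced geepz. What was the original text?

zvvey

The inverse of 7 mod 26 is 15, since 7·15=105≡1. Apply D(y)=15·(y−13) mod 26:
g(6): 15·(6−13)=-105≡25 → z
e(4): 15·(4−13)=-135≡21 → v
e(4): 15·(4−13)=-135≡21 → v
p(15): 15·(15−13)=30≡4 → e
z(25): 15·(25−13)=180≡24 → y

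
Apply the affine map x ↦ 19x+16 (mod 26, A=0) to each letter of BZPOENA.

JXPWODQ

B(1): 19·1+16=35≡9 → J
Z(25): 19·25+16=491≡23 → X
P(15): 19·15+16=301≡15 → P
O(14): 19·14+16=282≡22 → W
E(4): 19·4+16=92≡14 → O
N(13): 19·13+16=263≡3 → D
A(0): 19·0+16=16 → Q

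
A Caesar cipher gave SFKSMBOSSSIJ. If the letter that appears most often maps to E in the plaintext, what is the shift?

14

The most frequent ciphertext letter is S (appears 5 times).
S is position 18; E is position 4.
Shift = 14.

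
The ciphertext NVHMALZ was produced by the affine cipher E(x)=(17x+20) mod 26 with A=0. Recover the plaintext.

VXNYIBL

The inverse of 17 mod 26 is 23, since 17·23=391≡1. Apply D(y)=23·(y−20) mod 26:
N(13): 23·(13−20)=-161≡21 → V
V(21): 23·(21−20)=23 → X
H(7): 23·(7−20)=-299≡13 → N
M(12): 23·(12−20)=-184≡24 → Y
A(0): 23·(0−20)=-460≡8 → I
L(11): 23·(11−20)=-207≡1 → B
Z(25): 23·(25−20)=115≡11 → L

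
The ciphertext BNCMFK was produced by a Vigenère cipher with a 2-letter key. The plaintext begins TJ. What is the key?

IE

Subtract each crib letter from the matching ciphertext letter (mod 26):
B(1)−T(19)=-18≡8 → I
N(13)−J(9)=4 → E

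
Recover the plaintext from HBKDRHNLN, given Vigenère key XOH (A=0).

Repeat the key across the ciphertext: XOHXOHXOH
H(7)−X(23): -16≡10 → K
B(1)−O(14): -13≡13 → N
K(10)−H(7): 3 → D
D(3)−X(23): -20≡6 → G
R(17)−O(14): 3 → D
H(7)−H(7): 0 → A
N(13)−X(23): -10≡16 → Q
L(11)−O(14): -3≡23 → X
N(13)−H(7): 6 → G

KNDGDAQXG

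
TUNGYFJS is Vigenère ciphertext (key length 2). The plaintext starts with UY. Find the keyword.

Subtract each crib letter from the matching ciphertext letter (mod 26):
T(19)−U(20)=-1≡25 → Z
U(20)−Y(24)=-4≡22 → W

ZW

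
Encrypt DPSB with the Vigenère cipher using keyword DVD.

Repeat the key across the message: DVDD
D(3)+D(3): 6 → G
P(15)+V(21): 36≡10 → K
S(18)+D(3): 21 → V
B(1)+D(3): 4 → E

GKVE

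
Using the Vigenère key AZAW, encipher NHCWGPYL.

Repeat the key across the message: AZAWAZAW
N(13)+A(0): 13 → N
H(7)+Z(25): 32≡6 → G
C(2)+A(0): 2 → C
W(22)+W(22): 44≡18 → S
G(6)+A(0): 6 → G
P(15)+Z(25): 40≡14 → O
Y(24)+A(0): 24 → Y
L(11)+W(22): 33≡7 → H

NGCSGOYH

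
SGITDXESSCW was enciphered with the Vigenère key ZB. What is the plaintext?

TFJSEWFRTBX

Repeat the key across the ciphertext: ZBZBZBZBZBZ
S(18)−Z(25): -7≡19 → T
G(6)−B(1): 5 → F
I(8)−Z(25): -17≡9 → J
T(19)−B(1): 18 → S
D(3)−Z(25): -22≡4 → E
X(23)−B(1): 22 → W
E(4)−Z(25): -21≡5 → F
S(18)−B(1): 17 → R
S(18)−Z(25): -7≡19 → T
C(2)−B(1): 1 → B
W(22)−Z(25): -3≡23 → X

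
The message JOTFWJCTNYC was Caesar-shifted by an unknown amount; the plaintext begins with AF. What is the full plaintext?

AFKWNATKEPT

From the crib: J(9)−A(0)=9, so the shift is 9.
Subtract 9 from each ciphertext letter:
J(9): 9−9=0 → A
O(14): 14−9=5 → F
T(19): 19−9=10 → K
F(5): 5−9=-4≡22 → W
W(22): 22−9=13 → N
J(9): 9−9=0 → A
C(2): 2−9=-7≡19 → T
T(19): 19−9=10 → K
N(13): 13−9=4 → E
Y(24): 24−9=15 → P
C(2): 2−9=-7≡19 → T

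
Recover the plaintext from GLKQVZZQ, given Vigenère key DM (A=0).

Repeat the key across the ciphertext: DMDMDMDM
G(6)−D(3): 3 → D
L(11)−M(12): -1≡25 → Z
K(10)−D(3): 7 → H
Q(16)−M(12): 4 → E
V(21)−D(3): 18 → S
Z(25)−M(12): 13 → N
Z(25)−D(3): 22 → W
Q(16)−M(12): 4 → E

DZHESNWE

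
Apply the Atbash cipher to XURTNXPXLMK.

CFIGMCKCONP

X(23) → C(2)
U(20) → F(5)
R(17) → I(8)
T(19) → G(6)
N(13) → M(12)
X(23) → C(2)
P(15) → K(10)
X(23) → C(2)
L(11) → O(14)
M(12) → N(13)
K(10) → P(15)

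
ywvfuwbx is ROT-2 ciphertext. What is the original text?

wutdsuzv

y(24): 24−2=22 → w
w(22): 22−2=20 → u
v(21): 21−2=19 → t
f(5): 5−2=3 → d
u(20): 20−2=18 → s
w(22): 22−2=20 → u
b(1): 1−2=-1≡25 → z
x(23): 23−2=21 → v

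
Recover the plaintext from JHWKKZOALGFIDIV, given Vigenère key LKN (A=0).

Repeat the key across the ciphertext: LKNLKNLKNLKNLKN
J(9)−L(11): -2≡24 → Y
H(7)−K(10): -3≡23 → X
W(22)−N(13): 9 → J
K(10)−L(11): -1≡25 → Z
K(10)−K(10): 0 → A
Z(25)−N(13): 12 → M
O(14)−L(11): 3 → D
A(0)−K(10): -10≡16 → Q
L(11)−N(13): -2≡24 → Y
G(6)−L(11): -5≡21 → V
F(5)−K(10): -5≡21 → V
I(8)−N(13): -5≡21 → V
D(3)−L(11): -8≡18 → S
I(8)−K(10): -2≡24 → Y
V(21)−N(13): 8 → I

YXJZAMDQYVVVSYI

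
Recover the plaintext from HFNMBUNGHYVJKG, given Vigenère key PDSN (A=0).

Repeat the key across the ciphertext: PDSNPDSNPDSNPD
H(7)−P(15): -8≡18 → S
F(5)−D(3): 2 → C
N(13)−S(18): -5≡21 → V
M(12)−N(13): -1≡25 → Z
B(1)−P(15): -14≡12 → M
U(20)−D(3): 17 → R
N(13)−S(18): -5≡21 → V
G(6)−N(13): -7≡19 → T
H(7)−P(15): -8≡18 → S
Y(24)−D(3): 21 → V
V(21)−S(18): 3 → D
J(9)−N(13): -4≡22 → W
K(10)−P(15): -5≡21 → V
G(6)−D(3): 3 → D

SCVZMRVTSVDWVD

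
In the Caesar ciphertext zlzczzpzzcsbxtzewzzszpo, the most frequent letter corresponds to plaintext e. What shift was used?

The most frequent ciphertext letter is z (appears 10 times).
z is position 25; e is position 4.
Shift = 21.

21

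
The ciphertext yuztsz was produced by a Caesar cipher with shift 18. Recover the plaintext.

gchbah

y(24): 24−18=6 → g
u(20): 20−18=2 → c
z(25): 25−18=7 → h
t(19): 19−18=1 → b
s(18): 18−18=0 → a
z(25): 25−18=7 → h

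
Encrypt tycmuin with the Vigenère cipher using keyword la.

eynmfiy

Repeat the key across the message: lalalal
t(19)+l(11): 30≡4 → e
y(24)+a(0): 24 → y
c(2)+l(11): 13 → n
m(12)+a(0): 12 → m
u(20)+l(11): 31≡5 → f
i(8)+a(0): 8 → i
n(13)+l(11): 24 → y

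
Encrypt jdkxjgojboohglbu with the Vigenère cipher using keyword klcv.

tomstrqelzqcqwdp

Repeat the key across the message: klcvklcvklcvklcv
j(9)+k(10): 19 → t
d(3)+l(11): 14 → o
k(10)+c(2): 12 → m
x(23)+v(21): 44≡18 → s
j(9)+k(10): 19 → t
g(6)+l(11): 17 → r
o(14)+c(2): 16 → q
j(9)+v(21): 30≡4 → e
b(1)+k(10): 11 → l
o(14)+l(11): 25 → z
o(14)+c(2): 16 → q
h(7)+v(21): 28≡2 → c
g(6)+k(10): 16 → q
l(11)+l(11): 22 → w
b(1)+c(2): 3 → d
u(20)+v(21): 41≡15 → p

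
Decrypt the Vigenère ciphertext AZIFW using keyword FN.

Repeat the key across the ciphertext: FNFNF
A(0)−F(5): -5≡21 → V
Z(25)−N(13): 12 → M
I(8)−F(5): 3 → D
F(5)−N(13): -8≡18 → S
W(22)−F(5): 17 → R

VMDSR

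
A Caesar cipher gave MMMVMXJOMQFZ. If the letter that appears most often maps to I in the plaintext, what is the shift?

The most frequent ciphertext letter is M (appears 5 times).
M is position 12; I is position 8.
Shift = 4.

4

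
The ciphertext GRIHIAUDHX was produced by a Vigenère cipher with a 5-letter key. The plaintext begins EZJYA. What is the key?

Subtract each crib letter from the matching ciphertext letter (mod 26):
G(6)−E(4)=2 → C
R(17)−Z(25)=-8≡18 → S
I(8)−J(9)=-1≡25 → Z
H(7)−Y(24)=-17≡9 → J
I(8)−A(0)=8 → I

CSZJI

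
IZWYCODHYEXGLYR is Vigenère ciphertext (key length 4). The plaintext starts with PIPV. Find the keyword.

TRHD

Subtract each crib letter from the matching ciphertext letter (mod 26):
I(8)−P(15)=-7≡19 → T
Z(25)−I(8)=17 → R
W(22)−P(15)=7 → H
Y(24)−V(21)=3 → D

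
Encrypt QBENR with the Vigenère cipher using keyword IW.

YXMJZ

Repeat the key across the message: IWIWI
Q(16)+I(8): 24 → Y
B(1)+W(22): 23 → X
E(4)+I(8): 12 → M
N(13)+W(22): 35≡9 → J
R(17)+I(8): 25 → Z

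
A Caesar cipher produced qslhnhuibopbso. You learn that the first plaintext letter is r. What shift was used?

From the crib: q(16)−r(17)=-1≡25, so the shift is 25.

25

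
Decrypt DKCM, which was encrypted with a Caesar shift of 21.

IPHR

D(3): 3−21=-18≡8 → I
K(10): 10−21=-11≡15 → P
C(2): 2−21=-19≡7 → H
M(12): 12−21=-9≡17 → R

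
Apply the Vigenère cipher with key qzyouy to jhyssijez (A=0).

zgwgmgzdx

Repeat the key across the message: qzyouyqzy
j(9)+q(16): 25 → z
h(7)+z(25): 32≡6 → g
y(24)+y(24): 48≡22 → w
s(18)+o(14): 32≡6 → g
s(18)+u(20): 38≡12 → m
i(8)+y(24): 32≡6 → g
j(9)+q(16): 25 → z
e(4)+z(25): 29≡3 → d
z(25)+y(24): 49≡23 → x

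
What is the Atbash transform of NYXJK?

N(13) → M(12)
Y(24) → B(1)
X(23) → C(2)
J(9) → Q(16)
K(10) → P(15)

MBCQP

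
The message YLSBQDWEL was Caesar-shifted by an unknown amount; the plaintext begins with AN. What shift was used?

From the crib: Y(24)−A(0)=24, so the shift is 24.

24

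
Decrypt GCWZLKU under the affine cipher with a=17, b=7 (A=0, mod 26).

The inverse of 17 mod 26 is 23, since 17·23=391≡1. Apply D(y)=23·(y−7) mod 26:
G(6): 23·(6−7)=-23≡3 → D
C(2): 23·(2−7)=-115≡15 → P
W(22): 23·(22−7)=345≡7 → H
Z(25): 23·(25−7)=414≡24 → Y
L(11): 23·(11−7)=92≡14 → O
K(10): 23·(10−7)=69≡17 → R
U(20): 23·(20−7)=299≡13 → N

DPHYORN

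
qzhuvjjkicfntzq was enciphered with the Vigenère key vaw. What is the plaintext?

vzlzvnokmhfryzu

Repeat the key across the ciphertext: vawvawvawvawvaw
q(16)−v(21): -5≡21 → v
z(25)−a(0): 25 → z
h(7)−w(22): -15≡11 → l
u(20)−v(21): -1≡25 → z
v(21)−a(0): 21 → v
j(9)−w(22): -13≡13 → n
j(9)−v(21): -12≡14 → o
k(10)−a(0): 10 → k
i(8)−w(22): -14≡12 → m
c(2)−v(21): -19≡7 → h
f(5)−a(0): 5 → f
n(13)−w(22): -9≡17 → r
t(19)−v(21): -2≡24 → y
z(25)−a(0): 25 → z
q(16)−w(22): -6≡20 → u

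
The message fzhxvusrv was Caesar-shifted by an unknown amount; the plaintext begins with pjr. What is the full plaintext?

pjrhfecbf

From the crib: f(5)−p(15)=-10≡16, so the shift is 16.
Subtract 16 from each ciphertext letter:
f(5): 5−16=-11≡15 → p
z(25): 25−16=9 → j
h(7): 7−16=-9≡17 → r
x(23): 23−16=7 → h
v(21): 21−16=5 → f
u(20): 20−16=4 → e
s(18): 18−16=2 → c
r(17): 17−16=1 → b
v(21): 21−16=5 → f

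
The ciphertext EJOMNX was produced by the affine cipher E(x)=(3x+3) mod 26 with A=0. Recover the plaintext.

JCVDMY

The inverse of 3 mod 26 is 9, since 3·9=27≡1. Apply D(y)=9·(y−3) mod 26:
E(4): 9·(4−3)=9 → J
J(9): 9·(9−3)=54≡2 → C
O(14): 9·(14−3)=99≡21 → V
M(12): 9·(12−3)=81≡3 → D
N(13): 9·(13−3)=90≡12 → M
X(23): 9·(23−3)=180≡24 → Y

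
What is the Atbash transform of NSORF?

N(13) → M(12)
S(18) → H(7)
O(14) → L(11)
R(17) → I(8)
F(5) → U(20)

MHLIU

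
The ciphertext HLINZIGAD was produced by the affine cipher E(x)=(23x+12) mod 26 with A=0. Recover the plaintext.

TJKRNKCED

The inverse of 23 mod 26 is 17, since 23·17=391≡1. Apply D(y)=17·(y−12) mod 26:
H(7): 17·(7−12)=-85≡19 → T
L(11): 17·(11−12)=-17≡9 → J
I(8): 17·(8−12)=-68≡10 → K
N(13): 17·(13−12)=17 → R
Z(25): 17·(25−12)=221≡13 → N
I(8): 17·(8−12)=-68≡10 → K
G(6): 17·(6−12)=-102≡2 → C
A(0): 17·(0−12)=-204≡4 → E
D(3): 17·(3−12)=-153≡3 → D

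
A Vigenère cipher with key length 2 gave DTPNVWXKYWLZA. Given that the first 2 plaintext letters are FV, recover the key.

YY

Subtract each crib letter from the matching ciphertext letter (mod 26):
D(3)−F(5)=-2≡24 → Y
T(19)−V(21)=-2≡24 → Y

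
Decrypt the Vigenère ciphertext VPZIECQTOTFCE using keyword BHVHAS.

Repeat the key across the ciphertext: BHVHASBHVHASB
V(21)−B(1): 20 → U
P(15)−H(7): 8 → I
Z(25)−V(21): 4 → E
I(8)−H(7): 1 → B
E(4)−A(0): 4 → E
C(2)−S(18): -16≡10 → K
Q(16)−B(1): 15 → P
T(19)−H(7): 12 → M
O(14)−V(21): -7≡19 → T
T(19)−H(7): 12 → M
F(5)−A(0): 5 → F
C(2)−S(18): -16≡10 → K
E(4)−B(1): 3 → D

UIEBEKPMTMFKD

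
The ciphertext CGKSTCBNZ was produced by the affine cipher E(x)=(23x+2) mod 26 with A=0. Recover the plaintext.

AQGMDAJFB

The inverse of 23 mod 26 is 17, since 23·17=391≡1. Apply D(y)=17·(y−2) mod 26:
C(2): 17·(2−2)=0 → A
G(6): 17·(6−2)=68≡16 → Q
K(10): 17·(10−2)=136≡6 → G
S(18): 17·(18−2)=272≡12 → M
T(19): 17·(19−2)=289≡3 → D
C(2): 17·(2−2)=0 → A
B(1): 17·(1−2)=-17≡9 → J
N(13): 17·(13−2)=187≡5 → F
Z(25): 17·(25−2)=391≡1 → B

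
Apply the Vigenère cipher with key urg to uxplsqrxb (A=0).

Repeat the key across the message: urgurgurg
u(20)+u(20): 40≡14 → o
x(23)+r(17): 40≡14 → o
p(15)+g(6): 21 → v
l(11)+u(20): 31≡5 → f
s(18)+r(17): 35≡9 → j
q(16)+g(6): 22 → w
r(17)+u(20): 37≡11 → l
x(23)+r(17): 40≡14 → o
b(1)+g(6): 7 → h

oovfjwloh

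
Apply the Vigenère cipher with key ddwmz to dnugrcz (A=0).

gqqsqfc

Repeat the key across the message: ddwmzdd
d(3)+d(3): 6 → g
n(13)+d(3): 16 → q
u(20)+w(22): 42≡16 → q
g(6)+m(12): 18 → s
r(17)+z(25): 42≡16 → q
c(2)+d(3): 5 → f
z(25)+d(3): 28≡2 → c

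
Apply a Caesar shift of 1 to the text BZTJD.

CAUKE

B(1): 1+1=2 → C
Z(25): 25+1=26≡0 → A
T(19): 19+1=20 → U
J(9): 9+1=10 → K
D(3): 3+1=4 → E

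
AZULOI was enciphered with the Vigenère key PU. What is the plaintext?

Repeat the key across the ciphertext: PUPUPU
A(0)−P(15): -15≡11 → L
Z(25)−U(20): 5 → F
U(20)−P(15): 5 → F
L(11)−U(20): -9≡17 → R
O(14)−P(15): -1≡25 → Z
I(8)−U(20): -12≡14 → O

LFFRZO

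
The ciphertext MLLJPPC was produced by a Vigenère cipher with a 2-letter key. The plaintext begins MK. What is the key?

Subtract each crib letter from the matching ciphertext letter (mod 26):
M(12)−M(12)=0 → A
L(11)−K(10)=1 → B

AB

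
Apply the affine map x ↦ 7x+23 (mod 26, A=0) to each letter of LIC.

L(11): 7·11+23=100≡22 → W
I(8): 7·8+23=79≡1 → B
C(2): 7·2+23=37≡11 → L

WBL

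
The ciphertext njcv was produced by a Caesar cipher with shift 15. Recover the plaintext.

yung

n(13): 13−15=-2≡24 → y
j(9): 9−15=-6≡20 → u
c(2): 2−15=-13≡13 → n
v(21): 21−15=6 → g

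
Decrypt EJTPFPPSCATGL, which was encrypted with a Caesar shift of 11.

E(4): 4−11=-7≡19 → T
J(9): 9−11=-2≡24 → Y
T(19): 19−11=8 → I
P(15): 15−11=4 → E
F(5): 5−11=-6≡20 → U
P(15): 15−11=4 → E
P(15): 15−11=4 → E
S(18): 18−11=7 → H
C(2): 2−11=-9≡17 → R
A(0): 0−11=-11≡15 → P
T(19): 19−11=8 → I
G(6): 6−11=-5≡21 → V
L(11): 11−11=0 → A

TYIEUEEHRPIVA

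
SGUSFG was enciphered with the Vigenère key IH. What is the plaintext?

Repeat the key across the ciphertext: IHIHIH
S(18)−I(8): 10 → K
G(6)−H(7): -1≡25 → Z
U(20)−I(8): 12 → M
S(18)−H(7): 11 → L
F(5)−I(8): -3≡23 → X
G(6)−H(7): -1≡25 → Z

KZMLXZ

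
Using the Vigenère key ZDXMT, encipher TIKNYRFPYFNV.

Repeat the key across the message: ZDXMTZDXMTZD
T(19)+Z(25): 44≡18 → S
I(8)+D(3): 11 → L
K(10)+X(23): 33≡7 → H
N(13)+M(12): 25 → Z
Y(24)+T(19): 43≡17 → R
R(17)+Z(25): 42≡16 → Q
F(5)+D(3): 8 → I
P(15)+X(23): 38≡12 → M
Y(24)+M(12): 36≡10 → K
F(5)+T(19): 24 → Y
N(13)+Z(25): 38≡12 → M
V(21)+D(3): 24 → Y

SLHZRQIMKYMY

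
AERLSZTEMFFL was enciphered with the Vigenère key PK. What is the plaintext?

LUCBDPEUXVQB

Repeat the key across the ciphertext: PKPKPKPKPKPK
A(0)−P(15): -15≡11 → L
E(4)−K(10): -6≡20 → U
R(17)−P(15): 2 → C
L(11)−K(10): 1 → B
S(18)−P(15): 3 → D
Z(25)−K(10): 15 → P
T(19)−P(15): 4 → E
E(4)−K(10): -6≡20 → U
M(12)−P(15): -3≡23 → X
F(5)−K(10): -5≡21 → V
F(5)−P(15): -10≡16 → Q
L(11)−K(10): 1 → B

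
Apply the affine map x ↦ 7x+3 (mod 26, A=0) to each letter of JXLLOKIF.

OICCXVHM

J(9): 7·9+3=66≡14 → O
X(23): 7·23+3=164≡8 → I
L(11): 7·11+3=80≡2 → C
L(11): 7·11+3=80≡2 → C
O(14): 7·14+3=101≡23 → X
K(10): 7·10+3=73≡21 → V
I(8): 7·8+3=59≡7 → H
F(5): 7·5+3=38≡12 → M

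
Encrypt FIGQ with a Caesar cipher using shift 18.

F(5): 5+18=23 → X
I(8): 8+18=26≡0 → A
G(6): 6+18=24 → Y
Q(16): 16+18=34≡8 → I

XAYI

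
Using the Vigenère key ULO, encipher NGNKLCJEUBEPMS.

Repeat the key across the message: ULOULOULOULOUL
N(13)+U(20): 33≡7 → H
G(6)+L(11): 17 → R
N(13)+O(14): 27≡1 → B
K(10)+U(20): 30≡4 → E
L(11)+L(11): 22 → W
C(2)+O(14): 16 → Q
J(9)+U(20): 29≡3 → D
E(4)+L(11): 15 → P
U(20)+O(14): 34≡8 → I
B(1)+U(20): 21 → V
E(4)+L(11): 15 → P
P(15)+O(14): 29≡3 → D
M(12)+U(20): 32≡6 → G
S(18)+L(11): 29≡3 → D

HRBEWQDPIVPDGD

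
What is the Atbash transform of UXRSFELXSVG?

U(20) → F(5)
X(23) → C(2)
R(17) → I(8)
S(18) → H(7)
F(5) → U(20)
E(4) → V(21)
L(11) → O(14)
X(23) → C(2)
S(18) → H(7)
V(21) → E(4)
G(6) → T(19)

FCIHUVOCHET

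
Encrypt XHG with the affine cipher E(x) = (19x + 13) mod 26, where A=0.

IQX

X(23): 19·23+13=450≡8 → I
H(7): 19·7+13=146≡16 → Q
G(6): 19·6+13=127≡23 → X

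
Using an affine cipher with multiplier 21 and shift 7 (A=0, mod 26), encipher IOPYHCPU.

TPKRYXKL

I(8): 21·8+7=175≡19 → T
O(14): 21·14+7=301≡15 → P
P(15): 21·15+7=322≡10 → K
Y(24): 21·24+7=511≡17 → R
H(7): 21·7+7=154≡24 → Y
C(2): 21·2+7=49≡23 → X
P(15): 21·15+7=322≡10 → K
U(20): 21·20+7=427≡11 → L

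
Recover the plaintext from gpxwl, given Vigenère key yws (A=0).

Repeat the key across the ciphertext: ywsyw
g(6)−y(24): -18≡8 → i
p(15)−w(22): -7≡19 → t
x(23)−s(18): 5 → f
w(22)−y(24): -2≡24 → y
l(11)−w(22): -11≡15 → p

itfyp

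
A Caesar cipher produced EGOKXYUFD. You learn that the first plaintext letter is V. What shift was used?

From the crib: E(4)−V(21)=-17≡9, so the shift is 9.

9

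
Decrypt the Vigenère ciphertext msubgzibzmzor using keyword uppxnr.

Repeat the key across the ciphertext: uppxnruppxnru
m(12)−u(20): -8≡18 → s
s(18)−p(15): 3 → d
u(20)−p(15): 5 → f
b(1)−x(23): -22≡4 → e
g(6)−n(13): -7≡19 → t
z(25)−r(17): 8 → i
i(8)−u(20): -12≡14 → o
b(1)−p(15): -14≡12 → m
z(25)−p(15): 10 → k
m(12)−x(23): -11≡15 → p
z(25)−n(13): 12 → m
o(14)−r(17): -3≡23 → x
r(17)−u(20): -3≡23 → x

sdfetiomkpmxx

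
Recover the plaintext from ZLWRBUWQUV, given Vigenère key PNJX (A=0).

Repeat the key across the ciphertext: PNJXPNJXPN
Z(25)−P(15): 10 → K
L(11)−N(13): -2≡24 → Y
W(22)−J(9): 13 → N
R(17)−X(23): -6≡20 → U
B(1)−P(15): -14≡12 → M
U(20)−N(13): 7 → H
W(22)−J(9): 13 → N
Q(16)−X(23): -7≡19 → T
U(20)−P(15): 5 → F
V(21)−N(13): 8 → I

KYNUMHNTFI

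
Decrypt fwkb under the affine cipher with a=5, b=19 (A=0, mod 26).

sltm

The inverse of 5 mod 26 is 21, since 5·21=105≡1. Apply D(y)=21·(y−19) mod 26:
f(5): 21·(5−19)=-294≡18 → s
w(22): 21·(22−19)=63≡11 → l
k(10): 21·(10−19)=-189≡19 → t
b(1): 21·(1−19)=-378≡12 → m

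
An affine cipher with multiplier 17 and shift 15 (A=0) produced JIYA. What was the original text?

The inverse of 17 mod 26 is 23, since 17·23=391≡1. Apply D(y)=23·(y−15) mod 26:
J(9): 23·(9−15)=-138≡18 → S
I(8): 23·(8−15)=-161≡21 → V
Y(24): 23·(24−15)=207≡25 → Z
A(0): 23·(0−15)=-345≡19 → T

SVZT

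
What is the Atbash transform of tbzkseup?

gyaphvfk

t(19) → g(6)
b(1) → y(24)
z(25) → a(0)
k(10) → p(15)
s(18) → h(7)
e(4) → v(21)
u(20) → f(5)
p(15) → k(10)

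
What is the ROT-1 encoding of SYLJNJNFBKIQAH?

TZMKOKOGCLJRBI

S(18): 18+1=19 → T
Y(24): 24+1=25 → Z
L(11): 11+1=12 → M
J(9): 9+1=10 → K
N(13): 13+1=14 → O
J(9): 9+1=10 → K
N(13): 13+1=14 → O
F(5): 5+1=6 → G
B(1): 1+1=2 → C
K(10): 10+1=11 → L
I(8): 8+1=9 → J
Q(16): 16+1=17 → R
A(0): 0+1=1 → B
H(7): 7+1=8 → I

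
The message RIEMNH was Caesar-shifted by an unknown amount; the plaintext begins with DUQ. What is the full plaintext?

From the crib: R(17)−D(3)=14, so the shift is 14.
Subtract 14 from each ciphertext letter:
R(17): 17−14=3 → D
I(8): 8−14=-6≡20 → U
E(4): 4−14=-10≡16 → Q
M(12): 12−14=-2≡24 → Y
N(13): 13−14=-1≡25 → Z
H(7): 7−14=-7≡19 → T

DUQYZT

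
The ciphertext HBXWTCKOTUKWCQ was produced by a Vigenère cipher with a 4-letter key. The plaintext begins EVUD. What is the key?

DGDT

Subtract each crib letter from the matching ciphertext letter (mod 26):
H(7)−E(4)=3 → D
B(1)−V(21)=-20≡6 → G
X(23)−U(20)=3 → D
W(22)−D(3)=19 → T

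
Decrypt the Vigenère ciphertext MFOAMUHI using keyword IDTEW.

ECVWQMEP

Repeat the key across the ciphertext: IDTEWIDT
M(12)−I(8): 4 → E
F(5)−D(3): 2 → C
O(14)−T(19): -5≡21 → V
A(0)−E(4): -4≡22 → W
M(12)−W(22): -10≡16 → Q
U(20)−I(8): 12 → M
H(7)−D(3): 4 → E
I(8)−T(19): -11≡15 → P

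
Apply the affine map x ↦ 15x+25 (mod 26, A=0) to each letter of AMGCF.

ZXLDW

A(0): 15·0+25=25 → Z
M(12): 15·12+25=205≡23 → X
G(6): 15·6+25=115≡11 → L
C(2): 15·2+25=55≡3 → D
F(5): 15·5+25=100≡22 → W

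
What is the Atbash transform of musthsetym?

m(12) → n(13)
u(20) → f(5)
s(18) → h(7)
t(19) → g(6)
h(7) → s(18)
s(18) → h(7)
e(4) → v(21)
t(19) → g(6)
y(24) → b(1)
m(12) → n(13)

nfhgshvgbn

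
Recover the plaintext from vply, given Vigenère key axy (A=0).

Repeat the key across the ciphertext: axya
v(21)−a(0): 21 → v
p(15)−x(23): -8≡18 → s
l(11)−y(24): -13≡13 → n
y(24)−a(0): 24 → y

vsny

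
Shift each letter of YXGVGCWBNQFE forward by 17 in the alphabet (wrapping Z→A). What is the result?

POXMXTNSEHWV

Y(24): 24+17=41≡15 → P
X(23): 23+17=40≡14 → O
G(6): 6+17=23 → X
V(21): 21+17=38≡12 → M
G(6): 6+17=23 → X
C(2): 2+17=19 → T
W(22): 22+17=39≡13 → N
B(1): 1+17=18 → S
N(13): 13+17=30≡4 → E
Q(16): 16+17=33≡7 → H
F(5): 5+17=22 → W
E(4): 4+17=21 → V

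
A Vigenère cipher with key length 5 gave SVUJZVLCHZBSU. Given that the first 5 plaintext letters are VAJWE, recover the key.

Subtract each crib letter from the matching ciphertext letter (mod 26):
S(18)−V(21)=-3≡23 → X
V(21)−A(0)=21 → V
U(20)−J(9)=11 → L
J(9)−W(22)=-13≡13 → N
Z(25)−E(4)=21 → V

XVLNV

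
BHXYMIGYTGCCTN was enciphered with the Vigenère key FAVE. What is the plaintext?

WHCUHILUOGHYON

Repeat the key across the ciphertext: FAVEFAVEFAVEFA
B(1)−F(5): -4≡22 → W
H(7)−A(0): 7 → H
X(23)−V(21): 2 → C
Y(24)−E(4): 20 → U
M(12)−F(5): 7 → H
I(8)−A(0): 8 → I
G(6)−V(21): -15≡11 → L
Y(24)−E(4): 20 → U
T(19)−F(5): 14 → O
G(6)−A(0): 6 → G
C(2)−V(21): -19≡7 → H
C(2)−E(4): -2≡24 → Y
T(19)−F(5): 14 → O
N(13)−A(0): 13 → N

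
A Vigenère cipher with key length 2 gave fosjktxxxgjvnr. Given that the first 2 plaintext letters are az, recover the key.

fp

Subtract each crib letter from the matching ciphertext letter (mod 26):
f(5)−a(0)=5 → f
o(14)−z(25)=-11≡15 → p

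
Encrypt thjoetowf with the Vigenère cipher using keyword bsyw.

uzhkflmsg

Repeat the key across the message: bsywbsywb
t(19)+b(1): 20 → u
h(7)+s(18): 25 → z
j(9)+y(24): 33≡7 → h
o(14)+w(22): 36≡10 → k
e(4)+b(1): 5 → f
t(19)+s(18): 37≡11 → l
o(14)+y(24): 38≡12 → m
w(22)+w(22): 44≡18 → s
f(5)+b(1): 6 → g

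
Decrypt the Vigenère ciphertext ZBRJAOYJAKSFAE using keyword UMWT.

FPVQGCCQGYWMGS

Repeat the key across the ciphertext: UMWTUMWTUMWTUM
Z(25)−U(20): 5 → F
B(1)−M(12): -11≡15 → P
R(17)−W(22): -5≡21 → V
J(9)−T(19): -10≡16 → Q
A(0)−U(20): -20≡6 → G
O(14)−M(12): 2 → C
Y(24)−W(22): 2 → C
J(9)−T(19): -10≡16 → Q
A(0)−U(20): -20≡6 → G
K(10)−M(12): -2≡24 → Y
S(18)−W(22): -4≡22 → W
F(5)−T(19): -14≡12 → M
A(0)−U(20): -20≡6 → G
E(4)−M(12): -8≡18 → S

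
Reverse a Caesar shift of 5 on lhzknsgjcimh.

l(11): 11−5=6 → g
h(7): 7−5=2 → c
z(25): 25−5=20 → u
k(10): 10−5=5 → f
n(13): 13−5=8 → i
s(18): 18−5=13 → n
g(6): 6−5=1 → b
j(9): 9−5=4 → e
c(2): 2−5=-3≡23 → x
i(8): 8−5=3 → d
m(12): 12−5=7 → h
h(7): 7−5=2 → c

gcufinbexdhc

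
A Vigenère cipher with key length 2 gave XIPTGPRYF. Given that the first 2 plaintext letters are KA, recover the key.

NI

Subtract each crib letter from the matching ciphertext letter (mod 26):
X(23)−K(10)=13 → N
I(8)−A(0)=8 → I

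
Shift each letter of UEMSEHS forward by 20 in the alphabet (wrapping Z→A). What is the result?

OYGMYBM

U(20): 20+20=40≡14 → O
E(4): 4+20=24 → Y
M(12): 12+20=32≡6 → G
S(18): 18+20=38≡12 → M
E(4): 4+20=24 → Y
H(7): 7+20=27≡1 → B
S(18): 18+20=38≡12 → M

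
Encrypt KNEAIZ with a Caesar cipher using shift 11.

VYPLTK

K(10): 10+11=21 → V
N(13): 13+11=24 → Y
E(4): 4+11=15 → P
A(0): 0+11=11 → L
I(8): 8+11=19 → T
Z(25): 25+11=36≡10 → K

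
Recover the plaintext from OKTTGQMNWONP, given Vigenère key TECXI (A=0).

VGRWYXILZGUL

Repeat the key across the ciphertext: TECXITECXITE
O(14)−T(19): -5≡21 → V
K(10)−E(4): 6 → G
T(19)−C(2): 17 → R
T(19)−X(23): -4≡22 → W
G(6)−I(8): -2≡24 → Y
Q(16)−T(19): -3≡23 → X
M(12)−E(4): 8 → I
N(13)−C(2): 11 → L
W(22)−X(23): -1≡25 → Z
O(14)−I(8): 6 → G
N(13)−T(19): -6≡20 → U
P(15)−E(4): 11 → L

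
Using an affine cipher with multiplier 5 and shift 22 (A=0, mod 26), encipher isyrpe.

kimdtq

i(8): 5·8+22=62≡10 → k
s(18): 5·18+22=112≡8 → i
y(24): 5·24+22=142≡12 → m
r(17): 5·17+22=107≡3 → d
p(15): 5·15+22=97≡19 → t
e(4): 5·4+22=42≡16 → q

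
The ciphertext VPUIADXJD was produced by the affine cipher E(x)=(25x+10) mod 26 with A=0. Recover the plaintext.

The inverse of 25 mod 26 is 25, since 25·25=625≡1. Apply D(y)=25·(y−10) mod 26:
V(21): 25·(21−10)=275≡15 → P
P(15): 25·(15−10)=125≡21 → V
U(20): 25·(20−10)=250≡16 → Q
I(8): 25·(8−10)=-50≡2 → C
A(0): 25·(0−10)=-250≡10 → K
D(3): 25·(3−10)=-175≡7 → H
X(23): 25·(23−10)=325≡13 → N
J(9): 25·(9−10)=-25≡1 → B
D(3): 25·(3−10)=-175≡7 → H

PVQCKHNBH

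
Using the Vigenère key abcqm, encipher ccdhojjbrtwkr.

cdfxajkdhfwlt

Repeat the key across the message: abcqmabcqmabc
c(2)+a(0): 2 → c
c(2)+b(1): 3 → d
d(3)+c(2): 5 → f
h(7)+q(16): 23 → x
o(14)+m(12): 26≡0 → a
j(9)+a(0): 9 → j
j(9)+b(1): 10 → k
b(1)+c(2): 3 → d
r(17)+q(16): 33≡7 → h
t(19)+m(12): 31≡5 → f
w(22)+a(0): 22 → w
k(10)+b(1): 11 → l
r(17)+c(2): 19 → t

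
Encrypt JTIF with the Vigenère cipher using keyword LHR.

Repeat the key across the message: LHRL
J(9)+L(11): 20 → U
T(19)+H(7): 26≡0 → A
I(8)+R(17): 25 → Z
F(5)+L(11): 16 → Q

UAZQ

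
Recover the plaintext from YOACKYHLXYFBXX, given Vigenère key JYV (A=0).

Repeat the key across the ciphertext: JYVJYVJYVJYVJY
Y(24)−J(9): 15 → P
O(14)−Y(24): -10≡16 → Q
A(0)−V(21): -21≡5 → F
C(2)−J(9): -7≡19 → T
K(10)−Y(24): -14≡12 → M
Y(24)−V(21): 3 → D
H(7)−J(9): -2≡24 → Y
L(11)−Y(24): -13≡13 → N
X(23)−V(21): 2 → C
Y(24)−J(9): 15 → P
F(5)−Y(24): -19≡7 → H
B(1)−V(21): -20≡6 → G
X(23)−J(9): 14 → O
X(23)−Y(24): -1≡25 → Z

PQFTMDYNCPHGOZ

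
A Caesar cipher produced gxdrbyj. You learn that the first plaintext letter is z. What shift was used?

7

From the crib: g(6)−z(25)=-19≡7, so the shift is 7.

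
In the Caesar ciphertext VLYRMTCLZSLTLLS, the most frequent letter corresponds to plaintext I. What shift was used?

The most frequent ciphertext letter is L (appears 5 times).
L is position 11; I is position 8.
Shift = 3.

3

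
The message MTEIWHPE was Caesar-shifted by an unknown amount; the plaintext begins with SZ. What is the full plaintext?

From the crib: M(12)−S(18)=-6≡20, so the shift is 20.
Subtract 20 from each ciphertext letter:
M(12): 12−20=-8≡18 → S
T(19): 19−20=-1≡25 → Z
E(4): 4−20=-16≡10 → K
I(8): 8−20=-12≡14 → O
W(22): 22−20=2 → C
H(7): 7−20=-13≡13 → N
P(15): 15−20=-5≡21 → V
E(4): 4−20=-16≡10 → K

SZKOCNVK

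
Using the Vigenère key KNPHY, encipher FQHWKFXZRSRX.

Repeat the key across the message: KNPHYKNPHYKN
F(5)+K(10): 15 → P
Q(16)+N(13): 29≡3 → D
H(7)+P(15): 22 → W
W(22)+H(7): 29≡3 → D
K(10)+Y(24): 34≡8 → I
F(5)+K(10): 15 → P
X(23)+N(13): 36≡10 → K
Z(25)+P(15): 40≡14 → O
R(17)+H(7): 24 → Y
S(18)+Y(24): 42≡16 → Q
R(17)+K(10): 27≡1 → B
X(23)+N(13): 36≡10 → K

PDWDIPKOYQBK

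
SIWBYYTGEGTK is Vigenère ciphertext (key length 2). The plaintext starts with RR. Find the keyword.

Subtract each crib letter from the matching ciphertext letter (mod 26):
S(18)−R(17)=1 → B
I(8)−R(17)=-9≡17 → R

BR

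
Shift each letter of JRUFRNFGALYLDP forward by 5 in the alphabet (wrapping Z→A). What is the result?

OWZKWSKLFQDQIU

J(9): 9+5=14 → O
R(17): 17+5=22 → W
U(20): 20+5=25 → Z
F(5): 5+5=10 → K
R(17): 17+5=22 → W
N(13): 13+5=18 → S
F(5): 5+5=10 → K
G(6): 6+5=11 → L
A(0): 0+5=5 → F
L(11): 11+5=16 → Q
Y(24): 24+5=29≡3 → D
L(11): 11+5=16 → Q
D(3): 3+5=8 → I
P(15): 15+5=20 → U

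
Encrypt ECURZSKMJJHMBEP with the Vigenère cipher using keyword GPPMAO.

KRJDZGQBYVHAHTE

Repeat the key across the message: GPPMAOGPPMAOGPP
E(4)+G(6): 10 → K
C(2)+P(15): 17 → R
U(20)+P(15): 35≡9 → J
R(17)+M(12): 29≡3 → D
Z(25)+A(0): 25 → Z
S(18)+O(14): 32≡6 → G
K(10)+G(6): 16 → Q
M(12)+P(15): 27≡1 → B
J(9)+P(15): 24 → Y
J(9)+M(12): 21 → V
H(7)+A(0): 7 → H
M(12)+O(14): 26≡0 → A
B(1)+G(6): 7 → H
E(4)+P(15): 19 → T
P(15)+P(15): 30≡4 → E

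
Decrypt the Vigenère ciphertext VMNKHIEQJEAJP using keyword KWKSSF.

LQDSPDUUZMIEF

Repeat the key across the ciphertext: KWKSSFKWKSSFK
V(21)−K(10): 11 → L
M(12)−W(22): -10≡16 → Q
N(13)−K(10): 3 → D
K(10)−S(18): -8≡18 → S
H(7)−S(18): -11≡15 → P
I(8)−F(5): 3 → D
E(4)−K(10): -6≡20 → U
Q(16)−W(22): -6≡20 → U
J(9)−K(10): -1≡25 → Z
E(4)−S(18): -14≡12 → M
A(0)−S(18): -18≡8 → I
J(9)−F(5): 4 → E
P(15)−K(10): 5 → F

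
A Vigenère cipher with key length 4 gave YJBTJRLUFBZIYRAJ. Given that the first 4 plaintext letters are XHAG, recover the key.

BCBN

Subtract each crib letter from the matching ciphertext letter (mod 26):
Y(24)−X(23)=1 → B
J(9)−H(7)=2 → C
B(1)−A(0)=1 → B
T(19)−G(6)=13 → N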